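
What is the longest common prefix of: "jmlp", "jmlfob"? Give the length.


Words: jmlp, jmlfob
  Position 0: all 'j' => match
  Position 1: all 'm' => match
  Position 2: all 'l' => match
  Position 3: ('p', 'f') => mismatch, stop
LCP = "jml" (length 3)

3


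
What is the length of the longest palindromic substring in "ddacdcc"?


Input: "ddacdcc"
Checking substrings for palindromes:
  [3:6] "cdc" (len 3) => palindrome
  [0:2] "dd" (len 2) => palindrome
  [5:7] "cc" (len 2) => palindrome
Longest palindromic substring: "cdc" with length 3

3


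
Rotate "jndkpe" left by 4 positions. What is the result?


Input: "jndkpe", rotate left by 4
First 4 characters: "jndk"
Remaining characters: "pe"
Concatenate remaining + first: "pe" + "jndk" = "pejndk"

pejndk


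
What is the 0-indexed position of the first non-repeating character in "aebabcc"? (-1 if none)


Input: aebabcc
Character frequencies:
  'a': 2
  'b': 2
  'c': 2
  'e': 1
Scanning left to right for freq == 1:
  Position 0 ('a'): freq=2, skip
  Position 1 ('e'): unique! => answer = 1

1


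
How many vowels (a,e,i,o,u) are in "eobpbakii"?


Input: eobpbakii
Checking each character:
  'e' at position 0: vowel (running total: 1)
  'o' at position 1: vowel (running total: 2)
  'b' at position 2: consonant
  'p' at position 3: consonant
  'b' at position 4: consonant
  'a' at position 5: vowel (running total: 3)
  'k' at position 6: consonant
  'i' at position 7: vowel (running total: 4)
  'i' at position 8: vowel (running total: 5)
Total vowels: 5

5


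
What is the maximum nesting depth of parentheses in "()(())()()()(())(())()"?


Input: "()(())()()()(())(())()"
Tracking depth:
  Position 0 '(': depth becomes 1
  Position 1 ')': depth becomes 0
  Position 2 '(': depth becomes 1
  Position 3 '(': depth becomes 2
  Position 4 ')': depth becomes 1
  Position 5 ')': depth becomes 0
  Position 6 '(': depth becomes 1
  Position 7 ')': depth becomes 0
  Position 8 '(': depth becomes 1
  Position 9 ')': depth becomes 0
  Position 10 '(': depth becomes 1
  Position 11 ')': depth becomes 0
  Position 12 '(': depth becomes 1
  Position 13 '(': depth becomes 2
  Position 14 ')': depth becomes 1
  Position 15 ')': depth becomes 0
  Position 16 '(': depth becomes 1
  Position 17 '(': depth becomes 2
  Position 18 ')': depth becomes 1
  Position 19 ')': depth becomes 0
  Position 20 '(': depth becomes 1
  Position 21 ')': depth becomes 0
Maximum depth reached: 2

2


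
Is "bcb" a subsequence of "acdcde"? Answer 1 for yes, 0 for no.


Check if "bcb" is a subsequence of "acdcde"
Greedy scan:
  Position 0 ('a'): no match needed
  Position 1 ('c'): no match needed
  Position 2 ('d'): no match needed
  Position 3 ('c'): no match needed
  Position 4 ('d'): no match needed
  Position 5 ('e'): no match needed
Only matched 0/3 characters => not a subsequence

0


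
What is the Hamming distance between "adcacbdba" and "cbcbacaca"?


Comparing "adcacbdba" and "cbcbacaca" position by position:
  Position 0: 'a' vs 'c' => differ
  Position 1: 'd' vs 'b' => differ
  Position 2: 'c' vs 'c' => same
  Position 3: 'a' vs 'b' => differ
  Position 4: 'c' vs 'a' => differ
  Position 5: 'b' vs 'c' => differ
  Position 6: 'd' vs 'a' => differ
  Position 7: 'b' vs 'c' => differ
  Position 8: 'a' vs 'a' => same
Total differences (Hamming distance): 7

7


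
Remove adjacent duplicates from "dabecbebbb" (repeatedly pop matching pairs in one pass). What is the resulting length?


Input: dabecbebbb
Stack-based adjacent duplicate removal:
  Read 'd': push. Stack: d
  Read 'a': push. Stack: da
  Read 'b': push. Stack: dab
  Read 'e': push. Stack: dabe
  Read 'c': push. Stack: dabec
  Read 'b': push. Stack: dabecb
  Read 'e': push. Stack: dabecbe
  Read 'b': push. Stack: dabecbeb
  Read 'b': matches stack top 'b' => pop. Stack: dabecbe
  Read 'b': push. Stack: dabecbeb
Final stack: "dabecbeb" (length 8)

8


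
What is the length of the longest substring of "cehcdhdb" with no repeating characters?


Input: "cehcdhdb"
Sliding window (track last position of each char):
  Position 0 ('c'): window [0,0] length 1 -- new best
  Position 1 ('e'): window [0,1] length 2 -- new best
  Position 2 ('h'): window [0,2] length 3 -- new best
  Position 3 ('c'): repeat (last at 0), move window start to 1
  Position 3 ('c'): window [1,3] length 3
  Position 4 ('d'): window [1,4] length 4 -- new best
  Position 5 ('h'): repeat (last at 2), move window start to 3
  Position 5 ('h'): window [3,5] length 3
  Position 6 ('d'): repeat (last at 4), move window start to 5
  Position 6 ('d'): window [5,6] length 2
  Position 7 ('b'): window [5,7] length 3
Longest substring with no repeats: "ehcd" with length 4

4


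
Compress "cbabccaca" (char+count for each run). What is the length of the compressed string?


Input: cbabccaca
Runs:
  'c' x 1 => "c1"
  'b' x 1 => "b1"
  'a' x 1 => "a1"
  'b' x 1 => "b1"
  'c' x 2 => "c2"
  'a' x 1 => "a1"
  'c' x 1 => "c1"
  'a' x 1 => "a1"
Compressed: "c1b1a1b1c2a1c1a1"
Compressed length: 16

16


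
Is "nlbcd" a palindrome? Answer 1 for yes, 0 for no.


Input: nlbcd
Reversed: dcbln
  Compare pos 0 ('n') with pos 4 ('d'): MISMATCH
  Compare pos 1 ('l') with pos 3 ('c'): MISMATCH
Result: not a palindrome

0


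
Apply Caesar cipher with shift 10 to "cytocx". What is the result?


Caesar cipher: shift "cytocx" by 10
  'c' (pos 2) + 10 = pos 12 = 'm'
  'y' (pos 24) + 10 = pos 8 = 'i'
  't' (pos 19) + 10 = pos 3 = 'd'
  'o' (pos 14) + 10 = pos 24 = 'y'
  'c' (pos 2) + 10 = pos 12 = 'm'
  'x' (pos 23) + 10 = pos 7 = 'h'
Result: midymh

midymh


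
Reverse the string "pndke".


Input: pndke
Reading characters right to left:
  Position 4: 'e'
  Position 3: 'k'
  Position 2: 'd'
  Position 1: 'n'
  Position 0: 'p'
Reversed: ekdnp

ekdnp


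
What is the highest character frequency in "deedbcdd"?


Input: deedbcdd
Character counts:
  'b': 1
  'c': 1
  'd': 4
  'e': 2
Maximum frequency: 4

4


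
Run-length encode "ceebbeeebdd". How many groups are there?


Input: ceebbeeebdd
Scanning for consecutive runs:
  Group 1: 'c' x 1 (positions 0-0)
  Group 2: 'e' x 2 (positions 1-2)
  Group 3: 'b' x 2 (positions 3-4)
  Group 4: 'e' x 3 (positions 5-7)
  Group 5: 'b' x 1 (positions 8-8)
  Group 6: 'd' x 2 (positions 9-10)
Total groups: 6

6


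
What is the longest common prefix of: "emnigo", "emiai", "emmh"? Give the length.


Words: emnigo, emiai, emmh
  Position 0: all 'e' => match
  Position 1: all 'm' => match
  Position 2: ('n', 'i', 'm') => mismatch, stop
LCP = "em" (length 2)

2


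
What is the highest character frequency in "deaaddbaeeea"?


Input: deaaddbaeeea
Character counts:
  'a': 4
  'b': 1
  'd': 3
  'e': 4
Maximum frequency: 4

4


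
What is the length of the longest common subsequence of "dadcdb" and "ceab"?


LCS of "dadcdb" and "ceab"
DP table:
           c    e    a    b
      0    0    0    0    0
  d   0    0    0    0    0
  a   0    0    0    1    1
  d   0    0    0    1    1
  c   0    1    1    1    1
  d   0    1    1    1    1
  b   0    1    1    1    2
LCS length = dp[6][4] = 2

2


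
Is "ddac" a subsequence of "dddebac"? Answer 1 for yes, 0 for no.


Check if "ddac" is a subsequence of "dddebac"
Greedy scan:
  Position 0 ('d'): matches sub[0] = 'd'
  Position 1 ('d'): matches sub[1] = 'd'
  Position 2 ('d'): no match needed
  Position 3 ('e'): no match needed
  Position 4 ('b'): no match needed
  Position 5 ('a'): matches sub[2] = 'a'
  Position 6 ('c'): matches sub[3] = 'c'
All 4 characters matched => is a subsequence

1


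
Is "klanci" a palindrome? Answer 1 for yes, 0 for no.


Input: klanci
Reversed: icnalk
  Compare pos 0 ('k') with pos 5 ('i'): MISMATCH
  Compare pos 1 ('l') with pos 4 ('c'): MISMATCH
  Compare pos 2 ('a') with pos 3 ('n'): MISMATCH
Result: not a palindrome

0


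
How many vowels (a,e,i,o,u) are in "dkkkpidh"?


Input: dkkkpidh
Checking each character:
  'd' at position 0: consonant
  'k' at position 1: consonant
  'k' at position 2: consonant
  'k' at position 3: consonant
  'p' at position 4: consonant
  'i' at position 5: vowel (running total: 1)
  'd' at position 6: consonant
  'h' at position 7: consonant
Total vowels: 1

1


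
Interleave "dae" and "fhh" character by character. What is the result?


Interleaving "dae" and "fhh":
  Position 0: 'd' from first, 'f' from second => "df"
  Position 1: 'a' from first, 'h' from second => "ah"
  Position 2: 'e' from first, 'h' from second => "eh"
Result: dfaheh

dfaheh


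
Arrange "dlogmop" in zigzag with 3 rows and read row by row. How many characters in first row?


Zigzag "dlogmop" into 3 rows:
Placing characters:
  'd' => row 0
  'l' => row 1
  'o' => row 2
  'g' => row 1
  'm' => row 0
  'o' => row 1
  'p' => row 2
Rows:
  Row 0: "dm"
  Row 1: "lgo"
  Row 2: "op"
First row length: 2

2


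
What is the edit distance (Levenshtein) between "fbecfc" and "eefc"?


Computing edit distance: "fbecfc" -> "eefc"
DP table:
           e    e    f    c
      0    1    2    3    4
  f   1    1    2    2    3
  b   2    2    2    3    3
  e   3    2    2    3    4
  c   4    3    3    3    3
  f   5    4    4    3    4
  c   6    5    5    4    3
Edit distance = dp[6][4] = 3

3


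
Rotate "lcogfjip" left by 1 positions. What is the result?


Input: "lcogfjip", rotate left by 1
First 1 characters: "l"
Remaining characters: "cogfjip"
Concatenate remaining + first: "cogfjip" + "l" = "cogfjipl"

cogfjipl


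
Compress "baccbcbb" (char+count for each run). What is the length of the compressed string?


Input: baccbcbb
Runs:
  'b' x 1 => "b1"
  'a' x 1 => "a1"
  'c' x 2 => "c2"
  'b' x 1 => "b1"
  'c' x 1 => "c1"
  'b' x 2 => "b2"
Compressed: "b1a1c2b1c1b2"
Compressed length: 12

12


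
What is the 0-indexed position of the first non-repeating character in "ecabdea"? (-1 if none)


Input: ecabdea
Character frequencies:
  'a': 2
  'b': 1
  'c': 1
  'd': 1
  'e': 2
Scanning left to right for freq == 1:
  Position 0 ('e'): freq=2, skip
  Position 1 ('c'): unique! => answer = 1

1


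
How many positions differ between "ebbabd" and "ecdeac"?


Comparing "ebbabd" and "ecdeac" position by position:
  Position 0: 'e' vs 'e' => same
  Position 1: 'b' vs 'c' => DIFFER
  Position 2: 'b' vs 'd' => DIFFER
  Position 3: 'a' vs 'e' => DIFFER
  Position 4: 'b' vs 'a' => DIFFER
  Position 5: 'd' vs 'c' => DIFFER
Positions that differ: 5

5


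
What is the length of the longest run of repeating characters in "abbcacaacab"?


Input: "abbcacaacab"
Scanning for longest run:
  Position 1 ('b'): new char, reset run to 1
  Position 2 ('b'): continues run of 'b', length=2
  Position 3 ('c'): new char, reset run to 1
  Position 4 ('a'): new char, reset run to 1
  Position 5 ('c'): new char, reset run to 1
  Position 6 ('a'): new char, reset run to 1
  Position 7 ('a'): continues run of 'a', length=2
  Position 8 ('c'): new char, reset run to 1
  Position 9 ('a'): new char, reset run to 1
  Position 10 ('b'): new char, reset run to 1
Longest run: 'b' with length 2

2


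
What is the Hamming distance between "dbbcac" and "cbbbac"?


Comparing "dbbcac" and "cbbbac" position by position:
  Position 0: 'd' vs 'c' => differ
  Position 1: 'b' vs 'b' => same
  Position 2: 'b' vs 'b' => same
  Position 3: 'c' vs 'b' => differ
  Position 4: 'a' vs 'a' => same
  Position 5: 'c' vs 'c' => same
Total differences (Hamming distance): 2

2


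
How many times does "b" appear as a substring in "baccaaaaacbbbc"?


Searching for "b" in "baccaaaaacbbbc"
Scanning each position:
  Position 0: "b" => MATCH
  Position 1: "a" => no
  Position 2: "c" => no
  Position 3: "c" => no
  Position 4: "a" => no
  Position 5: "a" => no
  Position 6: "a" => no
  Position 7: "a" => no
  Position 8: "a" => no
  Position 9: "c" => no
  Position 10: "b" => MATCH
  Position 11: "b" => MATCH
  Position 12: "b" => MATCH
  Position 13: "c" => no
Total occurrences: 4

4


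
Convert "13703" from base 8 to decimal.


Input: "13703" in base 8
Positional expansion:
  Digit '1' (value 1) x 8^4 = 4096
  Digit '3' (value 3) x 8^3 = 1536
  Digit '7' (value 7) x 8^2 = 448
  Digit '0' (value 0) x 8^1 = 0
  Digit '3' (value 3) x 8^0 = 3
Sum = 6083

6083


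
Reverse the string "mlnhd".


Input: mlnhd
Reading characters right to left:
  Position 4: 'd'
  Position 3: 'h'
  Position 2: 'n'
  Position 1: 'l'
  Position 0: 'm'
Reversed: dhnlm

dhnlm


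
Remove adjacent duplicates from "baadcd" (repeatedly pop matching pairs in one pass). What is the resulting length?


Input: baadcd
Stack-based adjacent duplicate removal:
  Read 'b': push. Stack: b
  Read 'a': push. Stack: ba
  Read 'a': matches stack top 'a' => pop. Stack: b
  Read 'd': push. Stack: bd
  Read 'c': push. Stack: bdc
  Read 'd': push. Stack: bdcd
Final stack: "bdcd" (length 4)

4


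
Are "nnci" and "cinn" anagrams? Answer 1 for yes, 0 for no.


Strings: "nnci", "cinn"
Sorted first:  cinn
Sorted second: cinn
Sorted forms match => anagrams

1


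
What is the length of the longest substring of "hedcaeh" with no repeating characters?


Input: "hedcaeh"
Sliding window (track last position of each char):
  Position 0 ('h'): window [0,0] length 1 -- new best
  Position 1 ('e'): window [0,1] length 2 -- new best
  Position 2 ('d'): window [0,2] length 3 -- new best
  Position 3 ('c'): window [0,3] length 4 -- new best
  Position 4 ('a'): window [0,4] length 5 -- new best
  Position 5 ('e'): repeat (last at 1), move window start to 2
  Position 5 ('e'): window [2,5] length 4
  Position 6 ('h'): window [2,6] length 5
Longest substring with no repeats: "hedca" with length 5

5


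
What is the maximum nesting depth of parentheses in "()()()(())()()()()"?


Input: "()()()(())()()()()"
Tracking depth:
  Position 0 '(': depth becomes 1
  Position 1 ')': depth becomes 0
  Position 2 '(': depth becomes 1
  Position 3 ')': depth becomes 0
  Position 4 '(': depth becomes 1
  Position 5 ')': depth becomes 0
  Position 6 '(': depth becomes 1
  Position 7 '(': depth becomes 2
  Position 8 ')': depth becomes 1
  Position 9 ')': depth becomes 0
  Position 10 '(': depth becomes 1
  Position 11 ')': depth becomes 0
  Position 12 '(': depth becomes 1
  Position 13 ')': depth becomes 0
  Position 14 '(': depth becomes 1
  Position 15 ')': depth becomes 0
  Position 16 '(': depth becomes 1
  Position 17 ')': depth becomes 0
Maximum depth reached: 2

2


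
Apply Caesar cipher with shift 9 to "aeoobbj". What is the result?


Caesar cipher: shift "aeoobbj" by 9
  'a' (pos 0) + 9 = pos 9 = 'j'
  'e' (pos 4) + 9 = pos 13 = 'n'
  'o' (pos 14) + 9 = pos 23 = 'x'
  'o' (pos 14) + 9 = pos 23 = 'x'
  'b' (pos 1) + 9 = pos 10 = 'k'
  'b' (pos 1) + 9 = pos 10 = 'k'
  'j' (pos 9) + 9 = pos 18 = 's'
Result: jnxxkks

jnxxkks


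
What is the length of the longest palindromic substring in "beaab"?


Input: "beaab"
Checking substrings for palindromes:
  [2:4] "aa" (len 2) => palindrome
Longest palindromic substring: "aa" with length 2

2


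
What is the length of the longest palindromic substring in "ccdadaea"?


Input: "ccdadaea"
Checking substrings for palindromes:
  [2:5] "dad" (len 3) => palindrome
  [3:6] "ada" (len 3) => palindrome
  [5:8] "aea" (len 3) => palindrome
  [0:2] "cc" (len 2) => palindrome
Longest palindromic substring: "dad" with length 3

3


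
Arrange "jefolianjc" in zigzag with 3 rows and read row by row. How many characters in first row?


Zigzag "jefolianjc" into 3 rows:
Placing characters:
  'j' => row 0
  'e' => row 1
  'f' => row 2
  'o' => row 1
  'l' => row 0
  'i' => row 1
  'a' => row 2
  'n' => row 1
  'j' => row 0
  'c' => row 1
Rows:
  Row 0: "jlj"
  Row 1: "eoinc"
  Row 2: "fa"
First row length: 3

3


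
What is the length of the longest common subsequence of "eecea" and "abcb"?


LCS of "eecea" and "abcb"
DP table:
           a    b    c    b
      0    0    0    0    0
  e   0    0    0    0    0
  e   0    0    0    0    0
  c   0    0    0    1    1
  e   0    0    0    1    1
  a   0    1    1    1    1
LCS length = dp[5][4] = 1

1


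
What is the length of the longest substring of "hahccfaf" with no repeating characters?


Input: "hahccfaf"
Sliding window (track last position of each char):
  Position 0 ('h'): window [0,0] length 1 -- new best
  Position 1 ('a'): window [0,1] length 2 -- new best
  Position 2 ('h'): repeat (last at 0), move window start to 1
  Position 2 ('h'): window [1,2] length 2
  Position 3 ('c'): window [1,3] length 3 -- new best
  Position 4 ('c'): repeat (last at 3), move window start to 4
  Position 4 ('c'): window [4,4] length 1
  Position 5 ('f'): window [4,5] length 2
  Position 6 ('a'): window [4,6] length 3
  Position 7 ('f'): repeat (last at 5), move window start to 6
  Position 7 ('f'): window [6,7] length 2
Longest substring with no repeats: "ahc" with length 3

3


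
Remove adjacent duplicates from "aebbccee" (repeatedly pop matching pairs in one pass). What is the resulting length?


Input: aebbccee
Stack-based adjacent duplicate removal:
  Read 'a': push. Stack: a
  Read 'e': push. Stack: ae
  Read 'b': push. Stack: aeb
  Read 'b': matches stack top 'b' => pop. Stack: ae
  Read 'c': push. Stack: aec
  Read 'c': matches stack top 'c' => pop. Stack: ae
  Read 'e': matches stack top 'e' => pop. Stack: a
  Read 'e': push. Stack: ae
Final stack: "ae" (length 2)

2


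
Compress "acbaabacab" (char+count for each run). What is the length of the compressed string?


Input: acbaabacab
Runs:
  'a' x 1 => "a1"
  'c' x 1 => "c1"
  'b' x 1 => "b1"
  'a' x 2 => "a2"
  'b' x 1 => "b1"
  'a' x 1 => "a1"
  'c' x 1 => "c1"
  'a' x 1 => "a1"
  'b' x 1 => "b1"
Compressed: "a1c1b1a2b1a1c1a1b1"
Compressed length: 18

18


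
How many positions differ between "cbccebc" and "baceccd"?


Comparing "cbccebc" and "baceccd" position by position:
  Position 0: 'c' vs 'b' => DIFFER
  Position 1: 'b' vs 'a' => DIFFER
  Position 2: 'c' vs 'c' => same
  Position 3: 'c' vs 'e' => DIFFER
  Position 4: 'e' vs 'c' => DIFFER
  Position 5: 'b' vs 'c' => DIFFER
  Position 6: 'c' vs 'd' => DIFFER
Positions that differ: 6

6


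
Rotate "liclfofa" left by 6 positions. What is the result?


Input: "liclfofa", rotate left by 6
First 6 characters: "liclfo"
Remaining characters: "fa"
Concatenate remaining + first: "fa" + "liclfo" = "faliclfo"

faliclfo


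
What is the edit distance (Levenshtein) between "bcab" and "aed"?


Computing edit distance: "bcab" -> "aed"
DP table:
           a    e    d
      0    1    2    3
  b   1    1    2    3
  c   2    2    2    3
  a   3    2    3    3
  b   4    3    3    4
Edit distance = dp[4][3] = 4

4


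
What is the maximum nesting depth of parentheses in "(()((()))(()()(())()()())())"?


Input: "(()((()))(()()(())()()())())"
Tracking depth:
  Position 0 '(': depth becomes 1
  Position 1 '(': depth becomes 2
  Position 2 ')': depth becomes 1
  Position 3 '(': depth becomes 2
  Position 4 '(': depth becomes 3
  Position 5 '(': depth becomes 4
  Position 6 ')': depth becomes 3
  Position 7 ')': depth becomes 2
  Position 8 ')': depth becomes 1
  Position 9 '(': depth becomes 2
  Position 10 '(': depth becomes 3
  Position 11 ')': depth becomes 2
  Position 12 '(': depth becomes 3
  Position 13 ')': depth becomes 2
  Position 14 '(': depth becomes 3
  Position 15 '(': depth becomes 4
  Position 16 ')': depth becomes 3
  Position 17 ')': depth becomes 2
  Position 18 '(': depth becomes 3
  Position 19 ')': depth becomes 2
  Position 20 '(': depth becomes 3
  Position 21 ')': depth becomes 2
  Position 22 '(': depth becomes 3
  Position 23 ')': depth becomes 2
  Position 24 ')': depth becomes 1
  Position 25 '(': depth becomes 2
  Position 26 ')': depth becomes 1
  Position 27 ')': depth becomes 0
Maximum depth reached: 4

4


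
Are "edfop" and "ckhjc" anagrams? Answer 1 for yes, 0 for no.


Strings: "edfop", "ckhjc"
Sorted first:  defop
Sorted second: cchjk
Differ at position 0: 'd' vs 'c' => not anagrams

0


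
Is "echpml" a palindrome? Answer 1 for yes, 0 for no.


Input: echpml
Reversed: lmphce
  Compare pos 0 ('e') with pos 5 ('l'): MISMATCH
  Compare pos 1 ('c') with pos 4 ('m'): MISMATCH
  Compare pos 2 ('h') with pos 3 ('p'): MISMATCH
Result: not a palindrome

0


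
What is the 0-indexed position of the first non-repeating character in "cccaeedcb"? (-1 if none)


Input: cccaeedcb
Character frequencies:
  'a': 1
  'b': 1
  'c': 4
  'd': 1
  'e': 2
Scanning left to right for freq == 1:
  Position 0 ('c'): freq=4, skip
  Position 1 ('c'): freq=4, skip
  Position 2 ('c'): freq=4, skip
  Position 3 ('a'): unique! => answer = 3

3


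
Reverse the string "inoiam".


Input: inoiam
Reading characters right to left:
  Position 5: 'm'
  Position 4: 'a'
  Position 3: 'i'
  Position 2: 'o'
  Position 1: 'n'
  Position 0: 'i'
Reversed: maioni

maioni


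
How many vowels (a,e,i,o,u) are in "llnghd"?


Input: llnghd
Checking each character:
  'l' at position 0: consonant
  'l' at position 1: consonant
  'n' at position 2: consonant
  'g' at position 3: consonant
  'h' at position 4: consonant
  'd' at position 5: consonant
Total vowels: 0

0


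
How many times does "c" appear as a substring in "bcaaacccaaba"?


Searching for "c" in "bcaaacccaaba"
Scanning each position:
  Position 0: "b" => no
  Position 1: "c" => MATCH
  Position 2: "a" => no
  Position 3: "a" => no
  Position 4: "a" => no
  Position 5: "c" => MATCH
  Position 6: "c" => MATCH
  Position 7: "c" => MATCH
  Position 8: "a" => no
  Position 9: "a" => no
  Position 10: "b" => no
  Position 11: "a" => no
Total occurrences: 4

4


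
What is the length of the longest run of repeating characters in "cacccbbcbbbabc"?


Input: "cacccbbcbbbabc"
Scanning for longest run:
  Position 1 ('a'): new char, reset run to 1
  Position 2 ('c'): new char, reset run to 1
  Position 3 ('c'): continues run of 'c', length=2
  Position 4 ('c'): continues run of 'c', length=3
  Position 5 ('b'): new char, reset run to 1
  Position 6 ('b'): continues run of 'b', length=2
  Position 7 ('c'): new char, reset run to 1
  Position 8 ('b'): new char, reset run to 1
  Position 9 ('b'): continues run of 'b', length=2
  Position 10 ('b'): continues run of 'b', length=3
  Position 11 ('a'): new char, reset run to 1
  Position 12 ('b'): new char, reset run to 1
  Position 13 ('c'): new char, reset run to 1
Longest run: 'c' with length 3

3


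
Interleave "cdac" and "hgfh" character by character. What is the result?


Interleaving "cdac" and "hgfh":
  Position 0: 'c' from first, 'h' from second => "ch"
  Position 1: 'd' from first, 'g' from second => "dg"
  Position 2: 'a' from first, 'f' from second => "af"
  Position 3: 'c' from first, 'h' from second => "ch"
Result: chdgafch

chdgafch


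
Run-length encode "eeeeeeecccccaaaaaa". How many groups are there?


Input: eeeeeeecccccaaaaaa
Scanning for consecutive runs:
  Group 1: 'e' x 7 (positions 0-6)
  Group 2: 'c' x 5 (positions 7-11)
  Group 3: 'a' x 6 (positions 12-17)
Total groups: 3

3


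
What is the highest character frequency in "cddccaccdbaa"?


Input: cddccaccdbaa
Character counts:
  'a': 3
  'b': 1
  'c': 5
  'd': 3
Maximum frequency: 5

5


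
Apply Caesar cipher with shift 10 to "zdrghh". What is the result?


Caesar cipher: shift "zdrghh" by 10
  'z' (pos 25) + 10 = pos 9 = 'j'
  'd' (pos 3) + 10 = pos 13 = 'n'
  'r' (pos 17) + 10 = pos 1 = 'b'
  'g' (pos 6) + 10 = pos 16 = 'q'
  'h' (pos 7) + 10 = pos 17 = 'r'
  'h' (pos 7) + 10 = pos 17 = 'r'
Result: jnbqrr

jnbqrr


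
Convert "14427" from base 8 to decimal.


Input: "14427" in base 8
Positional expansion:
  Digit '1' (value 1) x 8^4 = 4096
  Digit '4' (value 4) x 8^3 = 2048
  Digit '4' (value 4) x 8^2 = 256
  Digit '2' (value 2) x 8^1 = 16
  Digit '7' (value 7) x 8^0 = 7
Sum = 6423

6423


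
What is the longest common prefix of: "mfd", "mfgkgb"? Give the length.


Words: mfd, mfgkgb
  Position 0: all 'm' => match
  Position 1: all 'f' => match
  Position 2: ('d', 'g') => mismatch, stop
LCP = "mf" (length 2)

2


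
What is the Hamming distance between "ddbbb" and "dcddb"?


Comparing "ddbbb" and "dcddb" position by position:
  Position 0: 'd' vs 'd' => same
  Position 1: 'd' vs 'c' => differ
  Position 2: 'b' vs 'd' => differ
  Position 3: 'b' vs 'd' => differ
  Position 4: 'b' vs 'b' => same
Total differences (Hamming distance): 3

3


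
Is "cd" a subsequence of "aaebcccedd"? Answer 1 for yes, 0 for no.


Check if "cd" is a subsequence of "aaebcccedd"
Greedy scan:
  Position 0 ('a'): no match needed
  Position 1 ('a'): no match needed
  Position 2 ('e'): no match needed
  Position 3 ('b'): no match needed
  Position 4 ('c'): matches sub[0] = 'c'
  Position 5 ('c'): no match needed
  Position 6 ('c'): no match needed
  Position 7 ('e'): no match needed
  Position 8 ('d'): matches sub[1] = 'd'
  Position 9 ('d'): no match needed
All 2 characters matched => is a subsequence

1


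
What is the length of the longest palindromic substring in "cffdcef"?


Input: "cffdcef"
Checking substrings for palindromes:
  [1:3] "ff" (len 2) => palindrome
Longest palindromic substring: "ff" with length 2

2


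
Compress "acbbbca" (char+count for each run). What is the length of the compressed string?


Input: acbbbca
Runs:
  'a' x 1 => "a1"
  'c' x 1 => "c1"
  'b' x 3 => "b3"
  'c' x 1 => "c1"
  'a' x 1 => "a1"
Compressed: "a1c1b3c1a1"
Compressed length: 10

10


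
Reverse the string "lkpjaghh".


Input: lkpjaghh
Reading characters right to left:
  Position 7: 'h'
  Position 6: 'h'
  Position 5: 'g'
  Position 4: 'a'
  Position 3: 'j'
  Position 2: 'p'
  Position 1: 'k'
  Position 0: 'l'
Reversed: hhgajpkl

hhgajpkl


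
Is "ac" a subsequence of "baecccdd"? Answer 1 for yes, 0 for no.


Check if "ac" is a subsequence of "baecccdd"
Greedy scan:
  Position 0 ('b'): no match needed
  Position 1 ('a'): matches sub[0] = 'a'
  Position 2 ('e'): no match needed
  Position 3 ('c'): matches sub[1] = 'c'
  Position 4 ('c'): no match needed
  Position 5 ('c'): no match needed
  Position 6 ('d'): no match needed
  Position 7 ('d'): no match needed
All 2 characters matched => is a subsequence

1


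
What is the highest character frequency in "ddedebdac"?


Input: ddedebdac
Character counts:
  'a': 1
  'b': 1
  'c': 1
  'd': 4
  'e': 2
Maximum frequency: 4

4


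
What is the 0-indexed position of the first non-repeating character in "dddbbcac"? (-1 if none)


Input: dddbbcac
Character frequencies:
  'a': 1
  'b': 2
  'c': 2
  'd': 3
Scanning left to right for freq == 1:
  Position 0 ('d'): freq=3, skip
  Position 1 ('d'): freq=3, skip
  Position 2 ('d'): freq=3, skip
  Position 3 ('b'): freq=2, skip
  Position 4 ('b'): freq=2, skip
  Position 5 ('c'): freq=2, skip
  Position 6 ('a'): unique! => answer = 6

6


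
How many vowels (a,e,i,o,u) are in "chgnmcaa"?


Input: chgnmcaa
Checking each character:
  'c' at position 0: consonant
  'h' at position 1: consonant
  'g' at position 2: consonant
  'n' at position 3: consonant
  'm' at position 4: consonant
  'c' at position 5: consonant
  'a' at position 6: vowel (running total: 1)
  'a' at position 7: vowel (running total: 2)
Total vowels: 2

2


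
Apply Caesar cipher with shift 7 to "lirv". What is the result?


Caesar cipher: shift "lirv" by 7
  'l' (pos 11) + 7 = pos 18 = 's'
  'i' (pos 8) + 7 = pos 15 = 'p'
  'r' (pos 17) + 7 = pos 24 = 'y'
  'v' (pos 21) + 7 = pos 2 = 'c'
Result: spyc

spyc


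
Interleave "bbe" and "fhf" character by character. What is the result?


Interleaving "bbe" and "fhf":
  Position 0: 'b' from first, 'f' from second => "bf"
  Position 1: 'b' from first, 'h' from second => "bh"
  Position 2: 'e' from first, 'f' from second => "ef"
Result: bfbhef

bfbhef


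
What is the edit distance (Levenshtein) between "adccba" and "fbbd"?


Computing edit distance: "adccba" -> "fbbd"
DP table:
           f    b    b    d
      0    1    2    3    4
  a   1    1    2    3    4
  d   2    2    2    3    3
  c   3    3    3    3    4
  c   4    4    4    4    4
  b   5    5    4    4    5
  a   6    6    5    5    5
Edit distance = dp[6][4] = 5

5


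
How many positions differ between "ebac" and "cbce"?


Comparing "ebac" and "cbce" position by position:
  Position 0: 'e' vs 'c' => DIFFER
  Position 1: 'b' vs 'b' => same
  Position 2: 'a' vs 'c' => DIFFER
  Position 3: 'c' vs 'e' => DIFFER
Positions that differ: 3

3


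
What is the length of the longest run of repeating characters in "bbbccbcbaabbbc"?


Input: "bbbccbcbaabbbc"
Scanning for longest run:
  Position 1 ('b'): continues run of 'b', length=2
  Position 2 ('b'): continues run of 'b', length=3
  Position 3 ('c'): new char, reset run to 1
  Position 4 ('c'): continues run of 'c', length=2
  Position 5 ('b'): new char, reset run to 1
  Position 6 ('c'): new char, reset run to 1
  Position 7 ('b'): new char, reset run to 1
  Position 8 ('a'): new char, reset run to 1
  Position 9 ('a'): continues run of 'a', length=2
  Position 10 ('b'): new char, reset run to 1
  Position 11 ('b'): continues run of 'b', length=2
  Position 12 ('b'): continues run of 'b', length=3
  Position 13 ('c'): new char, reset run to 1
Longest run: 'b' with length 3

3


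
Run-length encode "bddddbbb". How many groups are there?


Input: bddddbbb
Scanning for consecutive runs:
  Group 1: 'b' x 1 (positions 0-0)
  Group 2: 'd' x 4 (positions 1-4)
  Group 3: 'b' x 3 (positions 5-7)
Total groups: 3

3


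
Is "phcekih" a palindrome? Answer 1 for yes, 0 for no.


Input: phcekih
Reversed: hikechp
  Compare pos 0 ('p') with pos 6 ('h'): MISMATCH
  Compare pos 1 ('h') with pos 5 ('i'): MISMATCH
  Compare pos 2 ('c') with pos 4 ('k'): MISMATCH
Result: not a palindrome

0


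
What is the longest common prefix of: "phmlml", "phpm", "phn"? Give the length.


Words: phmlml, phpm, phn
  Position 0: all 'p' => match
  Position 1: all 'h' => match
  Position 2: ('m', 'p', 'n') => mismatch, stop
LCP = "ph" (length 2)

2


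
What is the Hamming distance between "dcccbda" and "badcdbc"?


Comparing "dcccbda" and "badcdbc" position by position:
  Position 0: 'd' vs 'b' => differ
  Position 1: 'c' vs 'a' => differ
  Position 2: 'c' vs 'd' => differ
  Position 3: 'c' vs 'c' => same
  Position 4: 'b' vs 'd' => differ
  Position 5: 'd' vs 'b' => differ
  Position 6: 'a' vs 'c' => differ
Total differences (Hamming distance): 6

6


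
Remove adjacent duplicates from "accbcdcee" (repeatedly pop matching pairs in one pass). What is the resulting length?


Input: accbcdcee
Stack-based adjacent duplicate removal:
  Read 'a': push. Stack: a
  Read 'c': push. Stack: ac
  Read 'c': matches stack top 'c' => pop. Stack: a
  Read 'b': push. Stack: ab
  Read 'c': push. Stack: abc
  Read 'd': push. Stack: abcd
  Read 'c': push. Stack: abcdc
  Read 'e': push. Stack: abcdce
  Read 'e': matches stack top 'e' => pop. Stack: abcdc
Final stack: "abcdc" (length 5)

5


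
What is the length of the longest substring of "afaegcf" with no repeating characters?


Input: "afaegcf"
Sliding window (track last position of each char):
  Position 0 ('a'): window [0,0] length 1 -- new best
  Position 1 ('f'): window [0,1] length 2 -- new best
  Position 2 ('a'): repeat (last at 0), move window start to 1
  Position 2 ('a'): window [1,2] length 2
  Position 3 ('e'): window [1,3] length 3 -- new best
  Position 4 ('g'): window [1,4] length 4 -- new best
  Position 5 ('c'): window [1,5] length 5 -- new best
  Position 6 ('f'): repeat (last at 1), move window start to 2
  Position 6 ('f'): window [2,6] length 5
Longest substring with no repeats: "faegc" with length 5

5


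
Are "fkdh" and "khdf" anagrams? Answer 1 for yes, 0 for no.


Strings: "fkdh", "khdf"
Sorted first:  dfhk
Sorted second: dfhk
Sorted forms match => anagrams

1


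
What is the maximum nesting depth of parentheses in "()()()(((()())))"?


Input: "()()()(((()())))"
Tracking depth:
  Position 0 '(': depth becomes 1
  Position 1 ')': depth becomes 0
  Position 2 '(': depth becomes 1
  Position 3 ')': depth becomes 0
  Position 4 '(': depth becomes 1
  Position 5 ')': depth becomes 0
  Position 6 '(': depth becomes 1
  Position 7 '(': depth becomes 2
  Position 8 '(': depth becomes 3
  Position 9 '(': depth becomes 4
  Position 10 ')': depth becomes 3
  Position 11 '(': depth becomes 4
  Position 12 ')': depth becomes 3
  Position 13 ')': depth becomes 2
  Position 14 ')': depth becomes 1
  Position 15 ')': depth becomes 0
Maximum depth reached: 4

4


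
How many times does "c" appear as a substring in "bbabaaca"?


Searching for "c" in "bbabaaca"
Scanning each position:
  Position 0: "b" => no
  Position 1: "b" => no
  Position 2: "a" => no
  Position 3: "b" => no
  Position 4: "a" => no
  Position 5: "a" => no
  Position 6: "c" => MATCH
  Position 7: "a" => no
Total occurrences: 1

1


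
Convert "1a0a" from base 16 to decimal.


Input: "1a0a" in base 16
Positional expansion:
  Digit '1' (value 1) x 16^3 = 4096
  Digit 'a' (value 10) x 16^2 = 2560
  Digit '0' (value 0) x 16^1 = 0
  Digit 'a' (value 10) x 16^0 = 10
Sum = 6666

6666


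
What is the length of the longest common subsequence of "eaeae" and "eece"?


LCS of "eaeae" and "eece"
DP table:
           e    e    c    e
      0    0    0    0    0
  e   0    1    1    1    1
  a   0    1    1    1    1
  e   0    1    2    2    2
  a   0    1    2    2    2
  e   0    1    2    2    3
LCS length = dp[5][4] = 3

3


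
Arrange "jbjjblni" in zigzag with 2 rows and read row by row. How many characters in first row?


Zigzag "jbjjblni" into 2 rows:
Placing characters:
  'j' => row 0
  'b' => row 1
  'j' => row 0
  'j' => row 1
  'b' => row 0
  'l' => row 1
  'n' => row 0
  'i' => row 1
Rows:
  Row 0: "jjbn"
  Row 1: "bjli"
First row length: 4

4


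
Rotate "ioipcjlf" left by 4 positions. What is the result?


Input: "ioipcjlf", rotate left by 4
First 4 characters: "ioip"
Remaining characters: "cjlf"
Concatenate remaining + first: "cjlf" + "ioip" = "cjlfioip"

cjlfioip


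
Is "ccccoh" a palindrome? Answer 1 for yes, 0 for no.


Input: ccccoh
Reversed: hocccc
  Compare pos 0 ('c') with pos 5 ('h'): MISMATCH
  Compare pos 1 ('c') with pos 4 ('o'): MISMATCH
  Compare pos 2 ('c') with pos 3 ('c'): match
Result: not a palindrome

0


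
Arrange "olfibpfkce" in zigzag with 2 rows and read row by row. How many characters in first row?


Zigzag "olfibpfkce" into 2 rows:
Placing characters:
  'o' => row 0
  'l' => row 1
  'f' => row 0
  'i' => row 1
  'b' => row 0
  'p' => row 1
  'f' => row 0
  'k' => row 1
  'c' => row 0
  'e' => row 1
Rows:
  Row 0: "ofbfc"
  Row 1: "lipke"
First row length: 5

5


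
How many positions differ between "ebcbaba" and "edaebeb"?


Comparing "ebcbaba" and "edaebeb" position by position:
  Position 0: 'e' vs 'e' => same
  Position 1: 'b' vs 'd' => DIFFER
  Position 2: 'c' vs 'a' => DIFFER
  Position 3: 'b' vs 'e' => DIFFER
  Position 4: 'a' vs 'b' => DIFFER
  Position 5: 'b' vs 'e' => DIFFER
  Position 6: 'a' vs 'b' => DIFFER
Positions that differ: 6

6


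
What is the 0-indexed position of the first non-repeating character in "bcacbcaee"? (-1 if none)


Input: bcacbcaee
Character frequencies:
  'a': 2
  'b': 2
  'c': 3
  'e': 2
Scanning left to right for freq == 1:
  Position 0 ('b'): freq=2, skip
  Position 1 ('c'): freq=3, skip
  Position 2 ('a'): freq=2, skip
  Position 3 ('c'): freq=3, skip
  Position 4 ('b'): freq=2, skip
  Position 5 ('c'): freq=3, skip
  Position 6 ('a'): freq=2, skip
  Position 7 ('e'): freq=2, skip
  Position 8 ('e'): freq=2, skip
  No unique character found => answer = -1

-1


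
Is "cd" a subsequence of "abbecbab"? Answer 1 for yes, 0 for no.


Check if "cd" is a subsequence of "abbecbab"
Greedy scan:
  Position 0 ('a'): no match needed
  Position 1 ('b'): no match needed
  Position 2 ('b'): no match needed
  Position 3 ('e'): no match needed
  Position 4 ('c'): matches sub[0] = 'c'
  Position 5 ('b'): no match needed
  Position 6 ('a'): no match needed
  Position 7 ('b'): no match needed
Only matched 1/2 characters => not a subsequence

0


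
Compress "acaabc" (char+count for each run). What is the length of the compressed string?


Input: acaabc
Runs:
  'a' x 1 => "a1"
  'c' x 1 => "c1"
  'a' x 2 => "a2"
  'b' x 1 => "b1"
  'c' x 1 => "c1"
Compressed: "a1c1a2b1c1"
Compressed length: 10

10


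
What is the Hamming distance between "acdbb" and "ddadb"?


Comparing "acdbb" and "ddadb" position by position:
  Position 0: 'a' vs 'd' => differ
  Position 1: 'c' vs 'd' => differ
  Position 2: 'd' vs 'a' => differ
  Position 3: 'b' vs 'd' => differ
  Position 4: 'b' vs 'b' => same
Total differences (Hamming distance): 4

4


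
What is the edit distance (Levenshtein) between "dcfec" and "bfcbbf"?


Computing edit distance: "dcfec" -> "bfcbbf"
DP table:
           b    f    c    b    b    f
      0    1    2    3    4    5    6
  d   1    1    2    3    4    5    6
  c   2    2    2    2    3    4    5
  f   3    3    2    3    3    4    4
  e   4    4    3    3    4    4    5
  c   5    5    4    3    4    5    5
Edit distance = dp[5][6] = 5

5


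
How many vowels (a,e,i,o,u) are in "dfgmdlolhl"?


Input: dfgmdlolhl
Checking each character:
  'd' at position 0: consonant
  'f' at position 1: consonant
  'g' at position 2: consonant
  'm' at position 3: consonant
  'd' at position 4: consonant
  'l' at position 5: consonant
  'o' at position 6: vowel (running total: 1)
  'l' at position 7: consonant
  'h' at position 8: consonant
  'l' at position 9: consonant
Total vowels: 1

1


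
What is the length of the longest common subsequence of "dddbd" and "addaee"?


LCS of "dddbd" and "addaee"
DP table:
           a    d    d    a    e    e
      0    0    0    0    0    0    0
  d   0    0    1    1    1    1    1
  d   0    0    1    2    2    2    2
  d   0    0    1    2    2    2    2
  b   0    0    1    2    2    2    2
  d   0    0    1    2    2    2    2
LCS length = dp[5][6] = 2

2


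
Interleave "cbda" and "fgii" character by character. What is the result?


Interleaving "cbda" and "fgii":
  Position 0: 'c' from first, 'f' from second => "cf"
  Position 1: 'b' from first, 'g' from second => "bg"
  Position 2: 'd' from first, 'i' from second => "di"
  Position 3: 'a' from first, 'i' from second => "ai"
Result: cfbgdiai

cfbgdiai


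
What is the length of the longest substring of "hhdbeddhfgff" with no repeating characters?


Input: "hhdbeddhfgff"
Sliding window (track last position of each char):
  Position 0 ('h'): window [0,0] length 1 -- new best
  Position 1 ('h'): repeat (last at 0), move window start to 1
  Position 1 ('h'): window [1,1] length 1
  Position 2 ('d'): window [1,2] length 2 -- new best
  Position 3 ('b'): window [1,3] length 3 -- new best
  Position 4 ('e'): window [1,4] length 4 -- new best
  Position 5 ('d'): repeat (last at 2), move window start to 3
  Position 5 ('d'): window [3,5] length 3
  Position 6 ('d'): repeat (last at 5), move window start to 6
  Position 6 ('d'): window [6,6] length 1
  Position 7 ('h'): window [6,7] length 2
  Position 8 ('f'): window [6,8] length 3
  Position 9 ('g'): window [6,9] length 4
  Position 10 ('f'): repeat (last at 8), move window start to 9
  Position 10 ('f'): window [9,10] length 2
  Position 11 ('f'): repeat (last at 10), move window start to 11
  Position 11 ('f'): window [11,11] length 1
Longest substring with no repeats: "hdbe" with length 4

4


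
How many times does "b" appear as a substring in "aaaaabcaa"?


Searching for "b" in "aaaaabcaa"
Scanning each position:
  Position 0: "a" => no
  Position 1: "a" => no
  Position 2: "a" => no
  Position 3: "a" => no
  Position 4: "a" => no
  Position 5: "b" => MATCH
  Position 6: "c" => no
  Position 7: "a" => no
  Position 8: "a" => no
Total occurrences: 1

1


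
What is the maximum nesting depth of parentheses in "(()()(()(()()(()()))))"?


Input: "(()()(()(()()(()()))))"
Tracking depth:
  Position 0 '(': depth becomes 1
  Position 1 '(': depth becomes 2
  Position 2 ')': depth becomes 1
  Position 3 '(': depth becomes 2
  Position 4 ')': depth becomes 1
  Position 5 '(': depth becomes 2
  Position 6 '(': depth becomes 3
  Position 7 ')': depth becomes 2
  Position 8 '(': depth becomes 3
  Position 9 '(': depth becomes 4
  Position 10 ')': depth becomes 3
  Position 11 '(': depth becomes 4
  Position 12 ')': depth becomes 3
  Position 13 '(': depth becomes 4
  Position 14 '(': depth becomes 5
  Position 15 ')': depth becomes 4
  Position 16 '(': depth becomes 5
  Position 17 ')': depth becomes 4
  Position 18 ')': depth becomes 3
  Position 19 ')': depth becomes 2
  Position 20 ')': depth becomes 1
  Position 21 ')': depth becomes 0
Maximum depth reached: 5

5
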